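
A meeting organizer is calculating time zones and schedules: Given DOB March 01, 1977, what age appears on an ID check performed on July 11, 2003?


Birth: 1977-03-01
Reference: 2003-07-11
Year difference: 2003 - 1977 = 26
Has birthday (03-01) occurred by 07-11? Yes
Age in full years: 26

26


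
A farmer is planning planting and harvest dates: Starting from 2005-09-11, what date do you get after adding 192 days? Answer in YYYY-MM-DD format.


Start: 2005-09-11
Adding 192 days
Days remaining in September: 19
After September: 173 days still to add
October 2005: 31 days, 142 remaining
November 2005: 30 days, 112 remaining
December 2005: 31 days, 81 remaining
January 2006: 31 days, 50 remaining
Result: 2006-03-22

2006-03-22


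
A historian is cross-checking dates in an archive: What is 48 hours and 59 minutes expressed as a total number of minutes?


Hours: 48
Minutes: 59
Convert hours to minutes: 48 x 60 = 2880
Add remaining minutes: 2880 + 59 = 2939

2939


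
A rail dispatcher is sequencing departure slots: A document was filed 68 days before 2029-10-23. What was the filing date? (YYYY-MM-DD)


Start: 2029-10-23
Subtracting 68 days
Days already passed in October: 23
After going back through October: 45 more days to subtract
September 2029: 30 days, 15 remaining
August 2029 has 31 days, need 15
Result: 2029-08-16

2029-08-16


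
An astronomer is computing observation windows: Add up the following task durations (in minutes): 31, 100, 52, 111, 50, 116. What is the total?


Durations: 31, 100, 52, 111, 50, 116
Running sum: 31
+ 100 = 131
+ 52 = 183
+ 111 = 294
+ 50 = 344
+ 116 = 460
Total duration: 460 minutes
That is 7 hours and 40 minutes

460


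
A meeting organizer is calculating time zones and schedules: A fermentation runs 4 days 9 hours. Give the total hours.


Days: 4
Extra hours: 9
Hours per day: 24
Days to hours: 4 x 24 = 96
Total: 96 + 9 = 105

105


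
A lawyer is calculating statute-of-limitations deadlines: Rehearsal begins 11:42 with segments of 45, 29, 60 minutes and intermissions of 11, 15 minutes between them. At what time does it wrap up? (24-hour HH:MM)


Start: 11:42 = 702 min from midnight
  after task 1 (45 min): 12:27
  after break (11 min): 12:38
  after task 2 (29 min): 13:07
  after break (15 min): 13:22
  after task 3 (60 min): 14:22
Total elapsed: 160 minutes
End time: 14:22

14:22


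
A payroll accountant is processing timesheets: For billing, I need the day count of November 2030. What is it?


Month: November
Year: 2030
November is a 30-day month
Total: 30 days

30


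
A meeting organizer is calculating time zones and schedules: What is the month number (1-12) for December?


Calendar month order:
11. November
12. December <--
December is month number 12

12


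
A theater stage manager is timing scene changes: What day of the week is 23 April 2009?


Date: 2009-04-23
January 1, 2009 is a Thursday
Day of year: 113
Offset from Jan 1: 112 days
112 mod 7 = 0
Result: Thursday

Thursday


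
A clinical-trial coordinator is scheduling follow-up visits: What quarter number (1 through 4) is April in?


Month: April (month 4)
Q1: January-March (months 1-3)
Q2: April-June (months 4-6)
Q3: July-September (months 7-9)
Q4: October-December (months 10-12)
Month 4 falls in Q2

2


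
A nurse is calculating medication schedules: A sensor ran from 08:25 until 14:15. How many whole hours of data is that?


Start: 08:25
End: 14:15
Hour difference: 14 - 8 = 6 hours
Minute difference: 15 - 25 = -10 minutes
Total minutes: 350
Complete hours: 350 / 60 = 5 (remainder 50)

5


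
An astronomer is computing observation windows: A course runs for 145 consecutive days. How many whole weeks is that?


Total days: 145
Days per week: 7
Division: 145 / 7 = 20 remainder 5
Complete weeks: 20
Remaining days: 5

20


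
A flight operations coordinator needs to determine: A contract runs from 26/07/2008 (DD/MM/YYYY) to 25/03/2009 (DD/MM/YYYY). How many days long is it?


Start date: 2008-07-26
End date: 2009-03-25
Jul 2008: +6 days
Aug 2008: +31 days
Sep 2008: +30 days
... (6 more months)
Total: 242 days

242


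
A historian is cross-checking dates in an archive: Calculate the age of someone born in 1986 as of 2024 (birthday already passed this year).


Birth year: 1986
Current year: 2024
Age = current year - birth year
Age = 2024 - 1986 = 38

38


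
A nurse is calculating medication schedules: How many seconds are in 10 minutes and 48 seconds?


Minutes: 10
Seconds: 48
Convert minutes to seconds: 10 x 60 = 600
Add remaining seconds: 600 + 48 = 648

648


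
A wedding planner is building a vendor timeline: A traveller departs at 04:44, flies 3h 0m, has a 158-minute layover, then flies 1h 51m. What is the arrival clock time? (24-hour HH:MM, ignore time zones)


Depart: 04:44
Leg 1: +180 min -> 07:44
Layover: +158 min -> 10:22
Leg 2: +111 min -> 12:13
Total travel: 449 minutes = 7h 29m
Arrival: 12:13

12:13


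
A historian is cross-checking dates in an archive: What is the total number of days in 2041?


Year: 2041
Check leap year rules:
Divisible by 4? No
2041 is not a leap year
Days: 365

365


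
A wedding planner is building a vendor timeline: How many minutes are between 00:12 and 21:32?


Start time: 00:12 = 12 minutes from midnight
End time: 21:32 = 1292 minutes from midnight
Difference: 1292 - 12 = 1280 minutes
That is 21 hours and 20 minutes

1280


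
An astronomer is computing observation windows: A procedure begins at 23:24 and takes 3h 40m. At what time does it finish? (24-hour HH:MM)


Start time: 23:24
Adding: 3 hours 40 minutes
Minutes: 24 + 40 = 64
Minute overflow: 64 >= 60, so carry 1 hour, minutes = 4
Hours: 23 + 3 + 1 = 27
Hour wraparound: 27 mod 24 = 3
Result: 03:04

03:04


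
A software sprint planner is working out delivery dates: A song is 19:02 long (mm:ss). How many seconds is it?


Minutes: 19
Extra seconds: 2
Seconds per minute: 60
Minutes to seconds: 19 x 60 = 1140
Total: 1140 + 2 = 1142

1142


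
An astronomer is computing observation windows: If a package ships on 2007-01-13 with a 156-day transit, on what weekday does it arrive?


Start: 2007-01-13 (Saturday)
Step 1 - find target date: add 156 days
  2007-01-13 + 156 days = 2007-06-18
Step 2 - day of week:
  156 mod 7 = 2
  Saturday + 2 days -> Monday
Result: Monday (2007-06-18)

Monday


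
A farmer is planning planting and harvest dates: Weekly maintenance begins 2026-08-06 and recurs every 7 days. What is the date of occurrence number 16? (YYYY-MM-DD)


First occurrence: 2026-08-06 (occurrence 1)
Each occurrence is 7 days after the previous.
Occurrence 16 is 15 weeks after the first.
15 weeks = 105 days
2026-08-06 + 105 days = 2026-11-19

2026-11-19


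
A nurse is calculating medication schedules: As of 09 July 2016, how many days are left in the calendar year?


Start: July 09, 2016
End: December 31, 2016
Days left in July: 22
August: 31
September: 30
October: 31
November: 30
... plus remaining months
Sum of remaining months: 153
Total: 22 + 153 = 175

175


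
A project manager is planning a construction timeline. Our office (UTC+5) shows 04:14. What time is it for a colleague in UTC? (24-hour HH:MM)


Local time: 04:14 at UTC+5 (offset 5h)
Target zone: UTC (offset 0h)
Difference: 0 - (5) = -5 hours
Calculation: 4 + (-5) = -1
Wraparound: (-1) mod 24 = 23
Result: 23:14

23:14


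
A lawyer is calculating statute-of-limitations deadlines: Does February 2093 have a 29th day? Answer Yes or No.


Year: 2093
Divisible by 4? 2093 / 4 = 523.25 -> No
Not divisible by 4, so NOT a leap year

No


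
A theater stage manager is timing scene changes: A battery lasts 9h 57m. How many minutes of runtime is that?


Hours: 9
Extra minutes: 57
Minutes per hour: 60
Hours to minutes: 9 x 60 = 540
Total: 540 + 57 = 597

597


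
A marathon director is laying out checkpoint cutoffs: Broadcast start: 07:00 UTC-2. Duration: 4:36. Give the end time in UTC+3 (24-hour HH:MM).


Start: 07:00 in UTC-2
Step 1 - add duration:
  minutes: 0 + 36 = 36
  hours: 7 + 4 + 0 = 11
  end in UTC-2: 11:36
Step 2 - convert UTC-2 -> UTC+3:
  offset difference: 3 - (-2) = 5 hours
  11 + (5) = 16 -> mod 24 = 16
Result: 16:36 in UTC+3

16:36


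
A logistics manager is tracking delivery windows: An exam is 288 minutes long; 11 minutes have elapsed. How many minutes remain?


Total budget: 288 minutes
Time used: 11 minutes
Remaining: 288 - 11 = 277 minutes
Percent used: 3.8%
Percent remaining: 96.2%

277


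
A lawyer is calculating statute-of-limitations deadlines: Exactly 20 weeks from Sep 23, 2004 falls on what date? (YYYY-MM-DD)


Start: 2004-09-23
Weeks to add: 20
Convert to days: 20 x 7 = 140 days
Add 140 days to 2004-09-23
Result: 2005-02-10

2005-02-10


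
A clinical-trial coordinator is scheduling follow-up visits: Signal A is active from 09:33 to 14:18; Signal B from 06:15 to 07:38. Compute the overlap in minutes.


Interval A: [573, 858] minutes from midnight
Interval B: [375, 458] minutes from midnight
Overlap start = max(573, 375) = 573
Overlap end = min(858, 458) = 458
End <= start, so the intervals do not overlap: 0 minutes

0


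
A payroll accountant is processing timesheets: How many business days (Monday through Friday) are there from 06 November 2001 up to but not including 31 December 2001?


Start: 2001-11-06 (Tuesday)
End (exclusive): 2001-12-31 (Monday)
Total calendar days: 55
Full weeks: 55 // 7 = 7 -> 35 weekdays
Remaining 6 days starting on Tuesday:
  Tue(w), Wed(w), Thu(w), Fri(w), Sat(-), Sun(-) -> 4 weekdays
Total business days: 35 + 4 = 39

39


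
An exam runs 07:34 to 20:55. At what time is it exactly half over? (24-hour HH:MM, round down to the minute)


Start time: 07:34 = 454 minutes from midnight
End time: 20:55 = 1255 minutes from midnight
Sum: 454 + 1255 = 1709
Midpoint: 1709 / 2 = 854 minutes
Convert: 854 / 60 = 14 hours, 14 minutes
Result: 14:14

14:14


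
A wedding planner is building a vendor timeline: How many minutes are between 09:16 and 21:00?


Start time: 09:16 = 556 minutes from midnight
End time: 21:00 = 1260 minutes from midnight
Difference: 1260 - 556 = 704 minutes
That is 11 hours and 44 minutes

704


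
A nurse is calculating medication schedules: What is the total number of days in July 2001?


Month: July
Year: 2001
July is a 31-day month
Total: 31 days

31


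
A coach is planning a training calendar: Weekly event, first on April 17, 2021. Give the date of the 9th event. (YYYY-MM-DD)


First occurrence: 2021-04-17 (occurrence 1)
Each occurrence is 7 days after the previous.
Occurrence 9 is 8 weeks after the first.
8 weeks = 56 days
2021-04-17 + 56 days = 2021-06-12

2021-06-12


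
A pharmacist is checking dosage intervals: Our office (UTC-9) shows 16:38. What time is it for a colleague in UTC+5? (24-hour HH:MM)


Local time: 16:38 at UTC-9 (offset -9h)
Target zone: UTC+5 (offset 5h)
Difference: 5 - (-9) = 14 hours
Calculation: 16 + (14) = 30
Wraparound: (30) mod 24 = 6
Result: 06:38

06:38


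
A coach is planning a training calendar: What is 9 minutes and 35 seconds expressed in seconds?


Minutes: 9
Extra seconds: 35
Seconds per minute: 60
Minutes to seconds: 9 x 60 = 540
Total: 540 + 35 = 575

575


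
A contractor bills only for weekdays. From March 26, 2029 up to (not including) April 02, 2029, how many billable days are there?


Start: 2029-03-26 (Monday)
End (exclusive): 2029-04-02 (Monday)
Total calendar days: 7
Full weeks: 7 // 7 = 1 -> 5 weekdays
Remaining 0 days starting on Monday:
Total business days: 5 + 0 = 5

5


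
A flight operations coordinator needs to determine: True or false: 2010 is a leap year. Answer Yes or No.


Year: 2010
Divisible by 4? 2010 / 4 = 502.5 -> No
Not divisible by 4, so NOT a leap year

No


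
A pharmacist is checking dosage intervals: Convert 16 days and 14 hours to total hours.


Days: 16
Extra hours: 14
Hours per day: 24
Days to hours: 16 x 24 = 384
Total: 384 + 14 = 398

398


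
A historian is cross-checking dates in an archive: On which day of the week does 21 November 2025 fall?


Date: 2025-11-21
January 1, 2025 is a Wednesday
Day of year: 325
Offset from Jan 1: 324 days
324 mod 7 = 2
Result: Friday

Friday


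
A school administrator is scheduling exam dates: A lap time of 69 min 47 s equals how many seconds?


Minutes: 69
Seconds: 47
Convert minutes to seconds: 69 x 60 = 4140
Add remaining seconds: 4140 + 47 = 4187

4187


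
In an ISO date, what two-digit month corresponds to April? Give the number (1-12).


Calendar month order:
3. March
4. April <--
5. May
April is month number 4

4


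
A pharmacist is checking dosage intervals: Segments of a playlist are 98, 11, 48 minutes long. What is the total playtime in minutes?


Durations: 98, 11, 48
Running sum: 98
+ 11 = 109
+ 48 = 157
Total duration: 157 minutes
That is 2 hours and 37 minutes

157


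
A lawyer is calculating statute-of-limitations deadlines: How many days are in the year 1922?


Year: 1922
Check leap year rules:
Divisible by 4? No
1922 is not a leap year
Days: 365

365


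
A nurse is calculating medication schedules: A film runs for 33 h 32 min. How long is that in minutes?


Hours: 33
Minutes: 32
Convert hours to minutes: 33 x 60 = 1980
Add remaining minutes: 1980 + 32 = 2012

2012


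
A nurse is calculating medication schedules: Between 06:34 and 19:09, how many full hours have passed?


Start: 06:34
End: 19:09
Hour difference: 19 - 6 = 13 hours
Minute difference: 9 - 34 = -25 minutes
Total minutes: 755
Complete hours: 755 / 60 = 12 (remainder 35)

12


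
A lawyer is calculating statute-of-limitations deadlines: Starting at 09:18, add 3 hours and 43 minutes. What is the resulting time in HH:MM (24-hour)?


Start time: 09:18
Adding: 3 hours 43 minutes
Minutes: 18 + 43 = 61
Minute overflow: 61 >= 60, so carry 1 hour, minutes = 1
Hours: 9 + 3 + 1 = 13
Result: 13:01

13:01


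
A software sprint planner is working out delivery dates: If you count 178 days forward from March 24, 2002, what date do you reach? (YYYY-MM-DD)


Start: 2002-03-24
Adding 178 days
Days remaining in March: 7
After March: 171 days still to add
April 2002: 30 days, 141 remaining
May 2002: 31 days, 110 remaining
June 2002: 30 days, 80 remaining
July 2002: 31 days, 49 remaining
Result: 2002-09-18

2002-09-18


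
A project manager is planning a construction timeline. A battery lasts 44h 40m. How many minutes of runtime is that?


Hours: 44
Extra minutes: 40
Minutes per hour: 60
Hours to minutes: 44 x 60 = 2640
Total: 2640 + 40 = 2680

2680


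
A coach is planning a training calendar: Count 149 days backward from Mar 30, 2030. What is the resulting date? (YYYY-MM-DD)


Start: 2030-03-30
Subtracting 149 days
Days already passed in March: 30
After going back through March: 119 more days to subtract
February 2030: 28 days, 91 remaining
January 2030: 31 days, 60 remaining
December 2029: 31 days, 29 remaining
November 2029 has 30 days, need 29
Result: 2029-11-01

2029-11-01


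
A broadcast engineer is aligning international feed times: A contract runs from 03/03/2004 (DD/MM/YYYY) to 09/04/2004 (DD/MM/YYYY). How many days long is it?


Start date: 2004-03-03
End date: 2004-04-09
Mar 2004: +29 days
Apr 2004: +8 days
Total: 37 days

37


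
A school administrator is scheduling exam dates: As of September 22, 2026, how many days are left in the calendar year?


Start: September 22, 2026
End: December 31, 2026
Days left in September: 8
October: 31
November: 30
December: 31
Sum of remaining months: 92
Total: 8 + 92 = 100

100


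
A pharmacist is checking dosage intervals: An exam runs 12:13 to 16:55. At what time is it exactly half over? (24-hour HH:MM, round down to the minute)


Start time: 12:13 = 733 minutes from midnight
End time: 16:55 = 1015 minutes from midnight
Sum: 733 + 1015 = 1748
Midpoint: 1748 / 2 = 874 minutes
Convert: 874 / 60 = 14 hours, 34 minutes
Result: 14:34

14:34


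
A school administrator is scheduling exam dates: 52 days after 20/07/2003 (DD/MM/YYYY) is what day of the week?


Start: 2003-07-20 (Sunday)
Step 1 - find target date: add 52 days
  2003-07-20 + 52 days = 2003-09-10
Step 2 - day of week:
  52 mod 7 = 3
  Sunday + 3 days -> Wednesday
Result: Wednesday (2003-09-10)

Wednesday


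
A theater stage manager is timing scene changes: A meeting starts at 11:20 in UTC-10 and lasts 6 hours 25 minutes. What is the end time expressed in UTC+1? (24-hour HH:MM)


Start: 11:20 in UTC-10
Step 1 - add duration:
  minutes: 20 + 25 = 45
  hours: 11 + 6 + 0 = 17
  end in UTC-10: 17:45
Step 2 - convert UTC-10 -> UTC+1:
  offset difference: 1 - (-10) = 11 hours
  17 + (11) = 28 -> mod 24 = 4
Result: 04:45 in UTC+1

04:45


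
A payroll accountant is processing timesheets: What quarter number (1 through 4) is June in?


Month: June (month 6)
Q1: January-March (months 1-3)
Q2: April-June (months 4-6)
Q3: July-September (months 7-9)
Q4: October-December (months 10-12)
Month 6 falls in Q2

2


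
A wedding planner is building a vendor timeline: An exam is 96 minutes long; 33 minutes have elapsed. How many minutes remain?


Total budget: 96 minutes
Time used: 33 minutes
Remaining: 96 - 33 = 63 minutes
Percent used: 34.4%
Percent remaining: 65.6%

63


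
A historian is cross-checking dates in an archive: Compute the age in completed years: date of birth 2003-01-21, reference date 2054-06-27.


Birth: 2003-01-21
Reference: 2054-06-27
Year difference: 2054 - 2003 = 51
Has birthday (01-21) occurred by 06-27? Yes
Age in full years: 51

51


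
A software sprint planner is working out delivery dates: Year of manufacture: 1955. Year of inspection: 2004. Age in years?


Birth year: 1955
Current year: 2004
Age = current year - birth year
Age = 2004 - 1955 = 49

49


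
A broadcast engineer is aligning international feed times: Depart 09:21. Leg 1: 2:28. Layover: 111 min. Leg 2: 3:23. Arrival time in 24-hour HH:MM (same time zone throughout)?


Depart: 09:21
Leg 1: +148 min -> 11:49
Layover: +111 min -> 13:40
Leg 2: +203 min -> 17:03
Total travel: 462 minutes = 7h 42m
Arrival: 17:03

17:03


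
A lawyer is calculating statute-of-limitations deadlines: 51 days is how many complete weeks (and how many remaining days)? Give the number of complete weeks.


Total days: 51
Days per week: 7
Division: 51 / 7 = 7 remainder 2
Complete weeks: 7
Remaining days: 2

7


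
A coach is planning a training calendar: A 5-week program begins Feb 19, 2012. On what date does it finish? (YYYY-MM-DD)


Start: 2012-02-19
Weeks to add: 5
Convert to days: 5 x 7 = 35 days
Add 35 days to 2012-02-19
Result: 2012-03-25

2012-03-25


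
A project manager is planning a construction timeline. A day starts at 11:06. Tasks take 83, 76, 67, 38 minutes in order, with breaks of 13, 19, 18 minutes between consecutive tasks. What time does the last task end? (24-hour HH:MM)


Start: 11:06 = 666 min from midnight
  after task 1 (83 min): 12:29
  after break (13 min): 12:42
  after task 2 (76 min): 13:58
  after break (19 min): 14:17
  after task 3 (67 min): 15:24
  after break (18 min): 15:42
  after task 4 (38 min): 16:20
Total elapsed: 314 minutes
End time: 16:20

16:20


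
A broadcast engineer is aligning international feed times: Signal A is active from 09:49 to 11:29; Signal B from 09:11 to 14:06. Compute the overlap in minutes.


Interval A: [589, 689] minutes from midnight
Interval B: [551, 846] minutes from midnight
Overlap start = max(589, 551) = 589
Overlap end = min(689, 846) = 689
Overlap = 689 - 589 = 100 minutes

100


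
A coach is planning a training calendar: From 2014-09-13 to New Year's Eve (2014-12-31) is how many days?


Start: September 13, 2014
End: December 31, 2014
Days left in September: 17
October: 31
November: 30
December: 31
Sum of remaining months: 92
Total: 17 + 92 = 109

109


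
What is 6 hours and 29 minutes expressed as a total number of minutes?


Hours: 6
Minutes: 29
Convert hours to minutes: 6 x 60 = 360
Add remaining minutes: 360 + 29 = 389

389


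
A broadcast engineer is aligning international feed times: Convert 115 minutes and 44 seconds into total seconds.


Minutes: 115
Seconds: 44
Convert minutes to seconds: 115 x 60 = 6900
Add remaining seconds: 6900 + 44 = 6944

6944


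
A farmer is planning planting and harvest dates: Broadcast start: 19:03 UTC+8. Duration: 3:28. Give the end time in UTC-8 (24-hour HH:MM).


Start: 19:03 in UTC+8
Step 1 - add duration:
  minutes: 3 + 28 = 31
  hours: 19 + 3 + 0 = 22
  end in UTC+8: 22:31
Step 2 - convert UTC+8 -> UTC-8:
  offset difference: -8 - (8) = -16 hours
  22 + (-16) = 6 -> mod 24 = 6
Result: 06:31 in UTC-8

06:31


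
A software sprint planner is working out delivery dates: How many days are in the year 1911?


Year: 1911
Check leap year rules:
Divisible by 4? No
1911 is not a leap year
Days: 365

365


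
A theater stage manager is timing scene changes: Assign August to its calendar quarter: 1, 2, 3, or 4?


Month: August (month 8)
Q1: January-March (months 1-3)
Q2: April-June (months 4-6)
Q3: July-September (months 7-9)
Q4: October-December (months 10-12)
Month 8 falls in Q3

3


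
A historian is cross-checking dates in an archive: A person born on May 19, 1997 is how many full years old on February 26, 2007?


Birth: 1997-05-19
Reference: 2007-02-26
Year difference: 2007 - 1997 = 10
Has birthday (05-19) occurred by 02-26? No
Birthday not yet reached this year -> subtract 1
Age in full years: 9

9


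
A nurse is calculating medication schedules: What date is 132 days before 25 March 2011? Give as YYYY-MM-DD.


Start: 2011-03-25
Subtracting 132 days
Days already passed in March: 25
After going back through March: 107 more days to subtract
February 2011: 28 days, 79 remaining
January 2011: 31 days, 48 remaining
December 2010: 31 days, 17 remaining
November 2010 has 30 days, need 17
Result: 2010-11-13

2010-11-13


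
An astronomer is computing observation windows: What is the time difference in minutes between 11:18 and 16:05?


Start time: 11:18 = 678 minutes from midnight
End time: 16:05 = 965 minutes from midnight
Difference: 965 - 678 = 287 minutes
That is 4 hours and 47 minutes

287


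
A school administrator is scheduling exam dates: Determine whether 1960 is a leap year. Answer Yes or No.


Year: 1960
Divisible by 4? 1960 / 4 = 490.0 -> Yes
Divisible by 100? 1960 / 100 = 19.6 -> No
Divisible by 4 but not 100, so it IS a leap year

Yes


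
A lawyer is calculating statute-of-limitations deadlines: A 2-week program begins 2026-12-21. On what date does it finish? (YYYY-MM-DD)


Start: 2026-12-21
Weeks to add: 2
Convert to days: 2 x 7 = 14 days
Add 14 days to 2026-12-21
Result: 2027-01-04

2027-01-04


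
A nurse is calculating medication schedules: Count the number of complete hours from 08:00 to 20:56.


Start: 08:00
End: 20:56
Hour difference: 20 - 8 = 12 hours
Minute difference: 56 - 0 = 56 minutes
Total minutes: 776
Complete hours: 776 / 60 = 12 (remainder 56)

12


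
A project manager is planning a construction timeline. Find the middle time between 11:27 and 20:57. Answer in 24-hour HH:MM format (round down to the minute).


Start time: 11:27 = 687 minutes from midnight
End time: 20:57 = 1257 minutes from midnight
Sum: 687 + 1257 = 1944
Midpoint: 1944 / 2 = 972 minutes
Convert: 972 / 60 = 16 hours, 12 minutes
Result: 16:12

16:12


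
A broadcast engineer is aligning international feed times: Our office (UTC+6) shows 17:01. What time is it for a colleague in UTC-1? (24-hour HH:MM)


Local time: 17:01 at UTC+6 (offset 6h)
Target zone: UTC-1 (offset -1h)
Difference: -1 - (6) = -7 hours
Calculation: 17 + (-7) = 10
Result: 10:01

10:01


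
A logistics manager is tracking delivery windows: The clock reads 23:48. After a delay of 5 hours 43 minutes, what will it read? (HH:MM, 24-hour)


Start time: 23:48
Adding: 5 hours 43 minutes
Minutes: 48 + 43 = 91
Minute overflow: 91 >= 60, so carry 1 hour, minutes = 31
Hours: 23 + 5 + 1 = 29
Hour wraparound: 29 mod 24 = 5
Result: 05:31

05:31


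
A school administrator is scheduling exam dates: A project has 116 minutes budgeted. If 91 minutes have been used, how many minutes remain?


Total budget: 116 minutes
Time used: 91 minutes
Remaining: 116 - 91 = 25 minutes
Percent used: 78.4%
Percent remaining: 21.6%

25


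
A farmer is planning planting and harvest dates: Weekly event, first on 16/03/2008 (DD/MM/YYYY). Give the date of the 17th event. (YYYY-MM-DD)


First occurrence: 2008-03-16 (occurrence 1)
Each occurrence is 7 days after the previous.
Occurrence 17 is 16 weeks after the first.
16 weeks = 112 days
2008-03-16 + 112 days = 2008-07-06

2008-07-06


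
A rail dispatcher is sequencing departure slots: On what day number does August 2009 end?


Month: August
Year: 2009
August is a 31-day month
Total: 31 days

31


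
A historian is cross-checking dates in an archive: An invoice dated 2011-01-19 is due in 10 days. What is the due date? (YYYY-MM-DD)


Start: 2011-01-19
Adding 10 days
Days remaining in January: 12
Result: 2011-01-29

2011-01-29


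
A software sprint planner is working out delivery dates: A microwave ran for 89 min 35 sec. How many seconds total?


Minutes: 89
Extra seconds: 35
Seconds per minute: 60
Minutes to seconds: 89 x 60 = 5340
Total: 5340 + 35 = 5375

5375


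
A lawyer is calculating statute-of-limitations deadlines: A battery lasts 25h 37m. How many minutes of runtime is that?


Hours: 25
Extra minutes: 37
Minutes per hour: 60
Hours to minutes: 25 x 60 = 1500
Total: 1500 + 37 = 1537

1537


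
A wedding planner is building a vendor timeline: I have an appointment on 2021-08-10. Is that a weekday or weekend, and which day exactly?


Date: 2021-08-10
January 1, 2021 is a Friday
Day of year: 222
Offset from Jan 1: 221 days
221 mod 7 = 4
Result: Tuesday

Tuesday


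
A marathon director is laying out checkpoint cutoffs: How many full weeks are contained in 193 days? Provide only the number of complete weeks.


Total days: 193
Days per week: 7
Division: 193 / 7 = 27 remainder 4
Complete weeks: 27
Remaining days: 4

27


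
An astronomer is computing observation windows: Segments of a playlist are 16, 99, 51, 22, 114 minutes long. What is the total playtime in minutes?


Durations: 16, 99, 51, 22, 114
Running sum: 16
+ 99 = 115
+ 51 = 166
+ 22 = 188
+ 114 = 302
Total duration: 302 minutes
That is 5 hours and 2 minutes

302


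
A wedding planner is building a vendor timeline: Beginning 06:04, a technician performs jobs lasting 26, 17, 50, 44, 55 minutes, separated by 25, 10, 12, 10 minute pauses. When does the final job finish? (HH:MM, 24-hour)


Start: 06:04 = 364 min from midnight
  after task 1 (26 min): 06:30
  after break (25 min): 06:55
  after task 2 (17 min): 07:12
  after break (10 min): 07:22
  after task 3 (50 min): 08:12
  after break (12 min): 08:24
  after task 4 (44 min): 09:08
  after break (10 min): 09:18
  after task 5 (55 min): 10:13
Total elapsed: 249 minutes
End time: 10:13

10:13


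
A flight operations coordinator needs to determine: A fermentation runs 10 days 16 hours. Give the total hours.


Days: 10
Extra hours: 16
Hours per day: 24
Days to hours: 10 x 24 = 240
Total: 240 + 16 = 256

256


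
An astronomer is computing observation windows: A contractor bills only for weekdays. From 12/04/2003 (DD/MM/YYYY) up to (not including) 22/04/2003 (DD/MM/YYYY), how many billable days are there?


Start: 2003-04-12 (Saturday)
End (exclusive): 2003-04-22 (Tuesday)
Total calendar days: 10
Full weeks: 10 // 7 = 1 -> 5 weekdays
Remaining 3 days starting on Saturday:
  Sat(-), Sun(-), Mon(w) -> 1 weekdays
Total business days: 5 + 1 = 6

6


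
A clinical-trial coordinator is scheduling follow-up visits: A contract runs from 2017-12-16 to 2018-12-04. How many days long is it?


Start date: 2017-12-16
End date: 2018-12-04
Dec 2017: +16 days
Jan 2018: +31 days
Feb 2018: +28 days
... (10 more months)
Total: 353 days

353


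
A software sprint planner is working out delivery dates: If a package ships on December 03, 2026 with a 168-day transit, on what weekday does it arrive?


Start: 2026-12-03 (Thursday)
Step 1 - find target date: add 168 days
  2026-12-03 + 168 days = 2027-05-20
Step 2 - day of week:
  168 mod 7 = 0
  Thursday + 0 days -> Thursday
Result: Thursday (2027-05-20)

Thursday


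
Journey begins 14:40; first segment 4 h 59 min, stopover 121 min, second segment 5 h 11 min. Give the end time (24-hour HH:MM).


Depart: 14:40
Leg 1: +299 min -> 19:39
Layover: +121 min -> 21:40
Leg 2: +311 min -> 02:51
Total travel: 731 minutes = 12h 11m
Arrival: 02:51

02:51


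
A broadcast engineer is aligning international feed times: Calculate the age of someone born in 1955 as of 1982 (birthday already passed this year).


Birth year: 1955
Current year: 1982
Age = current year - birth year
Age = 1982 - 1955 = 27

27


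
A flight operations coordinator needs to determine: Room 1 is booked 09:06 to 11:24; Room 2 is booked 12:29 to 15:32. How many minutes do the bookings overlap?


Interval A: [546, 684] minutes from midnight
Interval B: [749, 932] minutes from midnight
Overlap start = max(546, 749) = 749
Overlap end = min(684, 932) = 684
End <= start, so the intervals do not overlap: 0 minutes

0


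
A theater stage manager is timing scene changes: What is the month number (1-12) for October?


Calendar month order:
9. September
10. October <--
11. November
October is month number 10

10


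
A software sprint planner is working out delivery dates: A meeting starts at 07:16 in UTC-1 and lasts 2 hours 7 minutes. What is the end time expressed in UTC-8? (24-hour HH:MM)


Start: 07:16 in UTC-1
Step 1 - add duration:
  minutes: 16 + 7 = 23
  hours: 7 + 2 + 0 = 9
  end in UTC-1: 09:23
Step 2 - convert UTC-1 -> UTC-8:
  offset difference: -8 - (-1) = -7 hours
  9 + (-7) = 2 -> mod 24 = 2
Result: 02:23 in UTC-8

02:23


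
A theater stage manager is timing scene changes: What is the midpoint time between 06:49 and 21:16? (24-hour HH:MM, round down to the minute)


Start time: 06:49 = 409 minutes from midnight
End time: 21:16 = 1276 minutes from midnight
Sum: 409 + 1276 = 1685
Midpoint: 1685 / 2 = 842 minutes
Convert: 842 / 60 = 14 hours, 2 minutes
Result: 14:02

14:02


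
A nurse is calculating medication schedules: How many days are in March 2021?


Month: March
Year: 2021
March is a 31-day month
Total: 31 days

31


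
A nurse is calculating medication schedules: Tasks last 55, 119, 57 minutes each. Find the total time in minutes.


Durations: 55, 119, 57
Running sum: 55
+ 119 = 174
+ 57 = 231
Total duration: 231 minutes
That is 3 hours and 51 minutes

231


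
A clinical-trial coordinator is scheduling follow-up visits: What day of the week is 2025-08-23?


Date: 2025-08-23
January 1, 2025 is a Wednesday
Day of year: 235
Offset from Jan 1: 234 days
234 mod 7 = 3
Result: Saturday

Saturday


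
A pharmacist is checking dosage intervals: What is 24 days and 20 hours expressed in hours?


Days: 24
Extra hours: 20
Hours per day: 24
Days to hours: 24 x 24 = 576
Total: 576 + 20 = 596

596


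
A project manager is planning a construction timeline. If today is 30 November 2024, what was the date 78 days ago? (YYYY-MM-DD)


Start: 2024-11-30
Subtracting 78 days
Days already passed in November: 30
After going back through November: 48 more days to subtract
October 2024: 31 days, 17 remaining
September 2024 has 30 days, need 17
Result: 2024-09-13

2024-09-13


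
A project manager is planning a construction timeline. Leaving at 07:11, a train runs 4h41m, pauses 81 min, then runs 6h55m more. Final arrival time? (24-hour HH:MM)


Depart: 07:11
Leg 1: +281 min -> 11:52
Layover: +81 min -> 13:13
Leg 2: +415 min -> 20:08
Total travel: 777 minutes = 12h 57m
Arrival: 20:08

20:08


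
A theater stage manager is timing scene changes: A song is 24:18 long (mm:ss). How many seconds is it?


Minutes: 24
Extra seconds: 18
Seconds per minute: 60
Minutes to seconds: 24 x 60 = 1440
Total: 1440 + 18 = 1458

1458


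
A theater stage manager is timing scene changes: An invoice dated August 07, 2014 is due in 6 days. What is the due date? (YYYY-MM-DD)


Start: 2014-08-07
Adding 6 days
Days remaining in August: 24
Result: 2014-08-13

2014-08-13


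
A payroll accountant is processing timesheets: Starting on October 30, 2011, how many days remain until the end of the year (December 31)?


Start: October 30, 2011
End: December 31, 2011
Days left in October: 1
November: 30
December: 31
Sum of remaining months: 61
Total: 1 + 61 = 62

62


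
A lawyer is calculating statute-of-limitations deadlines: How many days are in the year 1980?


Year: 1980
Check leap year rules:
Divisible by 4? Yes
Divisible by 100? No
1980 is a leap year
Days: 366

366


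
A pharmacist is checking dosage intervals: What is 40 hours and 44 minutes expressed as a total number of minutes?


Hours: 40
Minutes: 44
Convert hours to minutes: 40 x 60 = 2400
Add remaining minutes: 2400 + 44 = 2444

2444


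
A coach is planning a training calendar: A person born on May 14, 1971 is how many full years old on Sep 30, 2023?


Birth: 1971-05-14
Reference: 2023-09-30
Year difference: 2023 - 1971 = 52
Has birthday (05-14) occurred by 09-30? Yes
Age in full years: 52

52


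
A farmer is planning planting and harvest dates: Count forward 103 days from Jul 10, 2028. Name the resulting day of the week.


Start: 2028-07-10 (Monday)
Step 1 - find target date: add 103 days
  2028-07-10 + 103 days = 2028-10-21
Step 2 - day of week:
  103 mod 7 = 5
  Monday + 5 days -> Saturday
Result: Saturday (2028-10-21)

Saturday


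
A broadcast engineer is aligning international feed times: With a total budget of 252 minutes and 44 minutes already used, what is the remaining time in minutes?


Total budget: 252 minutes
Time used: 44 minutes
Remaining: 252 - 44 = 208 minutes
Percent used: 17.5%
Percent remaining: 82.5%

208


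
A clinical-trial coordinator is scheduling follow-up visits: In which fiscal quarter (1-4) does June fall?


Month: June (month 6)
Q1: January-March (months 1-3)
Q2: April-June (months 4-6)
Q3: July-September (months 7-9)
Q4: October-December (months 10-12)
Month 6 falls in Q2

2


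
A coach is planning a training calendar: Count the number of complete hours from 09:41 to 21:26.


Start: 09:41
End: 21:26
Hour difference: 21 - 9 = 12 hours
Minute difference: 26 - 41 = -15 minutes
Total minutes: 705
Complete hours: 705 / 60 = 11 (remainder 45)

11


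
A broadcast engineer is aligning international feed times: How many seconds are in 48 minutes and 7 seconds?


Minutes: 48
Seconds: 7
Convert minutes to seconds: 48 x 60 = 2880
Add remaining seconds: 2880 + 7 = 2887

2887


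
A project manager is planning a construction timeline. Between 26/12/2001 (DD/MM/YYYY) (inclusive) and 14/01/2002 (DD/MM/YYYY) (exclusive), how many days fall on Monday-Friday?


Start: 2001-12-26 (Wednesday)
End (exclusive): 2002-01-14 (Monday)
Total calendar days: 19
Full weeks: 19 // 7 = 2 -> 10 weekdays
Remaining 5 days starting on Wednesday:
  Wed(w), Thu(w), Fri(w), Sat(-), Sun(-) -> 3 weekdays
Total business days: 10 + 3 = 13

13


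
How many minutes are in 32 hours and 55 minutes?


Hours: 32
Extra minutes: 55
Minutes per hour: 60
Hours to minutes: 32 x 60 = 1920
Total: 1920 + 55 = 1975

1975


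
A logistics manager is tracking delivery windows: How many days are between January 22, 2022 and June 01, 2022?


Start date: 2022-01-22
End date: 2022-06-01
Jan 2022: +10 days
Feb 2022: +28 days
Mar 2022: +31 days
Apr 2022: +30 days
May 2022: +31 days
Total: 130 days

130


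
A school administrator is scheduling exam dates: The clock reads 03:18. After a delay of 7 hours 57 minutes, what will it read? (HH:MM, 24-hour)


Start time: 03:18
Adding: 7 hours 57 minutes
Minutes: 18 + 57 = 75
Minute overflow: 75 >= 60, so carry 1 hour, minutes = 15
Hours: 3 + 7 + 1 = 11
Result: 11:15

11:15


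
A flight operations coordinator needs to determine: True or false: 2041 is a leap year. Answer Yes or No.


Year: 2041
Divisible by 4? 2041 / 4 = 510.25 -> No
Not divisible by 4, so NOT a leap year

No


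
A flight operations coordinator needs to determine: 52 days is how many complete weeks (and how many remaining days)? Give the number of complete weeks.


Total days: 52
Days per week: 7
Division: 52 / 7 = 7 remainder 3
Complete weeks: 7
Remaining days: 3

7


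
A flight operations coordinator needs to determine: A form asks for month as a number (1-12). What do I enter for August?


Calendar month order:
7. July
8. August <--
9. September
August is month number 8

8


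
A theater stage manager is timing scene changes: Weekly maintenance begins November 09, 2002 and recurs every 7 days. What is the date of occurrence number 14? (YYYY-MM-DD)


First occurrence: 2002-11-09 (occurrence 1)
Each occurrence is 7 days after the previous.
Occurrence 14 is 13 weeks after the first.
13 weeks = 91 days
2002-11-09 + 91 days = 2003-02-08

2003-02-08


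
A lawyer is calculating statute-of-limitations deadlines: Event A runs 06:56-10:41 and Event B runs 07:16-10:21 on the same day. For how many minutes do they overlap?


Interval A: [416, 641] minutes from midnight
Interval B: [436, 621] minutes from midnight
Overlap start = max(416, 436) = 436
Overlap end = min(641, 621) = 621
Overlap = 621 - 436 = 185 minutes

185


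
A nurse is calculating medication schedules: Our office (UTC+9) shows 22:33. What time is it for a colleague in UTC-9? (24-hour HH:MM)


Local time: 22:33 at UTC+9 (offset 9h)
Target zone: UTC-9 (offset -9h)
Difference: -9 - (9) = -18 hours
Calculation: 22 + (-18) = 4
Result: 04:33

04:33


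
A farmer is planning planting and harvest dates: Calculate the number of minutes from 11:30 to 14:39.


Start time: 11:30 = 690 minutes from midnight
End time: 14:39 = 879 minutes from midnight
Difference: 879 - 690 = 189 minutes
That is 3 hours and 9 minutes

189


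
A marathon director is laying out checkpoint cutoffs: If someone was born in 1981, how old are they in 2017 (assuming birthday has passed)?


Birth year: 1981
Current year: 2017
Age = current year - birth year
Age = 2017 - 1981 = 36

36


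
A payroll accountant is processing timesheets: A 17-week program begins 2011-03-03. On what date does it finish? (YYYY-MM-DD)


Start: 2011-03-03
Weeks to add: 17
Convert to days: 17 x 7 = 119 days
Add 119 days to 2011-03-03
Result: 2011-06-30

2011-06-30


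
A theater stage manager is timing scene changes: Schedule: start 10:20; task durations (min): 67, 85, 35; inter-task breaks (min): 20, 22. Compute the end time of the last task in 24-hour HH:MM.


Start: 10:20 = 620 min from midnight
  after task 1 (67 min): 11:27
  after break (20 min): 11:47
  after task 2 (85 min): 13:12
  after break (22 min): 13:34
  after task 3 (35 min): 14:09
Total elapsed: 229 minutes
End time: 14:09

14:09


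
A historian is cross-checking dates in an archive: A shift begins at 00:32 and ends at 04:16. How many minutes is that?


Start time: 00:32 = 32 minutes from midnight
End time: 04:16 = 256 minutes from midnight
Difference: 256 - 32 = 224 minutes
That is 3 hours and 44 minutes

224


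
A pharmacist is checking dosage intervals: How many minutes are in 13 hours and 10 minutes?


Hours: 13
Minutes: 10
Convert hours to minutes: 13 x 60 = 780
Add remaining minutes: 780 + 10 = 790

790


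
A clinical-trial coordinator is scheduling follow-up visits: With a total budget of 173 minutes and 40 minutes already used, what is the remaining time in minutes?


Total budget: 173 minutes
Time used: 40 minutes
Remaining: 173 - 40 = 133 minutes
Percent used: 23.1%
Percent remaining: 76.9%

133
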